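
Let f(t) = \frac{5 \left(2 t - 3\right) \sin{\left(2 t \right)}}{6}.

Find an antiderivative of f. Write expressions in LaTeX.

An antiderivative is F(t) = - \frac{5 t \cos{\left(2 t \right)}}{6} + \frac{5 \sin{\left(2 t \right)}}{12} + \frac{5 \cos{\left(2 t \right)}}{4}.

A candidate is checked by its d/dt: the result must match f(t).
Check: d/dt[- \frac{5 t \cos{\left(2 t \right)}}{6} + \frac{5 \sin{\left(2 t \right)}}{12} + \frac{5 \cos{\left(2 t \right)}}{4}] = \frac{5 t \sin{\left(2 t \right)}}{3} - \frac{5 \sin{\left(2 t \right)}}{2}, which equals f(t).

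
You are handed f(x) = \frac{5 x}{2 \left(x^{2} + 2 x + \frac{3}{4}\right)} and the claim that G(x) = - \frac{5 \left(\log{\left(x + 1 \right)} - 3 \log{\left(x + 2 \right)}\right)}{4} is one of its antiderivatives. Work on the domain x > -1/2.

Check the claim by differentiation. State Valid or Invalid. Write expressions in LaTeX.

d/dx[G] = \frac{10 x + 5}{4 x^{2} + 12 x + 8}
d/dx[G] - f(x) = \frac{- 20 x^{2} - 10 x + 15}{16 x^{4} + 80 x^{3} + 140 x^{2} + 100 x + 24} != 0.

Invalid: d/dx[G] - f = \frac{- 20 x^{2} - 10 x + 15}{16 x^{4} + 80 x^{3} + 140 x^{2} + 100 x + 24}, which is not 0.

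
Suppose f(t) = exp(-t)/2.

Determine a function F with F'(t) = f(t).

For F(t) to be correct the identity F'(t) - f(t) = 0 must hold.
Check: d/dt[-exp(-t)/2] = exp(-t)/2 = f(t).

An antiderivative is F(t) = -exp(-t)/2.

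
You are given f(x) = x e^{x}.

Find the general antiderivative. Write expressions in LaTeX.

f has the shape u'v + uv' for u = x - 1 and v = e^{x} — it is the derivative of the product u*v.
Check: d/dx[x e^{x} - e^{x}] = x e^{x} = f(x).

F(x) = x e^{x} - e^{x} + C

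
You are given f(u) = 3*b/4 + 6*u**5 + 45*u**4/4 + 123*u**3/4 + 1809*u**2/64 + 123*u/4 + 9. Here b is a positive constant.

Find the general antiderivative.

F(u) = 3*b*u/4 + (u**2 + 3*u/4 + 2)**3 + C

The integrand splits into summands that can be handled one at a time.
Check: d/du[3*b*u/4 + (u**2 + 3*u/4 + 2)**3] = 3*b/4 + 6*u**5 + 45*u**4/4 + 123*u**3/4 + 1809*u**2/64 + 123*u/4 + 9 = f(u).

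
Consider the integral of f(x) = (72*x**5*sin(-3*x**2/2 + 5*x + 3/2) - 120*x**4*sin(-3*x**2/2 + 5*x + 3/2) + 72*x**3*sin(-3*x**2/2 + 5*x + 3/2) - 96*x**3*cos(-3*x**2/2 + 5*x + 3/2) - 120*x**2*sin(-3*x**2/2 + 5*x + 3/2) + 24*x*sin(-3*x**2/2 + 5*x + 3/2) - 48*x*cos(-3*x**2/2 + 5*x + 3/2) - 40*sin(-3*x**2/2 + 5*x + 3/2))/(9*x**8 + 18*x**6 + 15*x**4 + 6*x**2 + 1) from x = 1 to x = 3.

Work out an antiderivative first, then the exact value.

Antiderivative: F(x) = 8*cos(-3*x**2/2 + 5*x + 3/2)/(3*x**4 + 3*x**2 + 1); value = -8*cos(5)/7 + 8*cos(3)/271

Recognize the product-rule pattern: f = u'v + uv' with u = 8/(3*(x**4 + x**2 + 1/3)), v = cos(-3*x**2/2 + 5*x + 3/2), so integration by parts undoes it.
F(x) = 8*cos(-3*x**2/2 + 5*x + 3/2)/(3*x**4 + 3*x**2 + 1) is an antiderivative of f.
Check: d/dx[8*cos(-3*x**2/2 + 5*x + 3/2)/(3*x**4 + 3*x**2 + 1)] = (72*x**5*sin(-3*x**2/2 + 5*x + 3/2) - 120*x**4*sin(-3*x**2/2 + 5*x + 3/2) + 72*x**3*sin(-3*x**2/2 + 5*x + 3/2) - 96*x**3*cos(-3*x**2/2 + 5*x + 3/2) - 120*x**2*sin(-3*x**2/2 + 5*x + 3/2) + 24*x*sin(-3*x**2/2 + 5*x + 3/2) - 48*x*cos(-3*x**2/2 + 5*x + 3/2) - 40*sin(-3*x**2/2 + 5*x + 3/2))/(9*x**8 + 18*x**6 + 15*x**4 + 6*x**2 + 1) = f(x).
F(3) = 8*cos(3)/271; F(1) = 8*cos(5)/7.
Integral = F(3) - F(1) = -8*cos(5)/7 + 8*cos(3)/271.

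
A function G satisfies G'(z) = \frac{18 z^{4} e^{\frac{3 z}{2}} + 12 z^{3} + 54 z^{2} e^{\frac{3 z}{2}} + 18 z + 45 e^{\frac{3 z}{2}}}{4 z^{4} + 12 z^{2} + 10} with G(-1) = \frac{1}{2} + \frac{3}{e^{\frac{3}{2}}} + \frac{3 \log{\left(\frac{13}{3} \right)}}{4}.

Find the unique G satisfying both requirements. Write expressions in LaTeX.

A first test for any G(z): its z-derivative must equal the given G'(z).
A general antiderivative is 3 e^{\frac{3 z}{2}} + \frac{3 \log{\left(\frac{2 z^{4}}{3} + 2 z^{2} + \frac{5}{3} \right)}}{4} + C.
The condition gives C = \frac{1}{2} + \frac{3}{e^{\frac{3}{2}}} + \frac{3 \log{\left(\frac{13}{3} \right)}}{4} - (\frac{3}{e^{\frac{3}{2}}} + \frac{3 \log{\left(\frac{13}{3} \right)}}{4}) = \frac{1}{2}.
So G(z) = 3 e^{\frac{3 z}{2}} + \frac{3 \log{\left(\frac{2 z^{4}}{3} + 2 z^{2} + \frac{5}{3} \right)}}{4} + \frac{1}{2}.
Check: d/dz[3 e^{\frac{3 z}{2}} + \frac{3 \log{\left(\frac{2 z^{4}}{3} + 2 z^{2} + \frac{5}{3} \right)}}{4} + \frac{1}{2}] = \frac{18 z^{4} e^{\frac{3 z}{2}} + 12 z^{3} + 54 z^{2} e^{\frac{3 z}{2}} + 18 z + 45 e^{\frac{3 z}{2}}}{4 z^{4} + 12 z^{2} + 10} = G'(z).

G(z) = 3 e^{\frac{3 z}{2}} + \frac{3 \log{\left(\frac{2 z^{4}}{3} + 2 z^{2} + \frac{5}{3} \right)}}{4} + \frac{1}{2}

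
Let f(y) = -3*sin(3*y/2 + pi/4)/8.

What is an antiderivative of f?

For F(y) to be correct the identity F'(y) - f(y) = 0 must hold.
Check: d/dy[cos(3*y/2 + pi/4)/4] = -3*sin(3*y/2 + pi/4)/8 = f(y).

An antiderivative is F(y) = cos(3*y/2 + pi/4)/4.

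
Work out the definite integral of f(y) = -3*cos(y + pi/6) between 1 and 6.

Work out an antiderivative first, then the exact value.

A candidate is checked by its d/dy: the result must match f(y).
F(y) = -3*sin(y + pi/6) is an antiderivative of f.
Check: d/dy[-3*sin(y + pi/6)] = -3*cos(y + pi/6) = f(y).
F(6) = -3*sin(pi/6 + 6); F(1) = -3*sin(pi/6 + 1).
Integral = F(6) - F(1) = -3*sin(pi/6 + 6) + 3*sin(pi/6 + 1).

Antiderivative: F(y) = -3*sin(y + pi/6); value = -3*sin(pi/6 + 6) + 3*sin(pi/6 + 1)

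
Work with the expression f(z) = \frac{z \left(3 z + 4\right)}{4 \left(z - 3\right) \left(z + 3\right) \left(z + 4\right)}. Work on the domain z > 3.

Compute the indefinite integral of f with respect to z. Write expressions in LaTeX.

The denominator factors as 4 \left(z - 3\right) \left(z + 3\right) \left(z + 4\right); partial fractions split f into directly integrable pieces: \frac{8}{7 \left(z + 4\right)} - \frac{5}{8 \left(z + 3\right)} + \frac{13}{56 \left(z - 3\right)}.
Check: d/dz[- \frac{- 13 \log{\left(z - 3 \right)} + 35 \log{\left(z + 3 \right)} - 64 \log{\left(z + 4 \right)}}{56}] = \frac{3 z^{2} + 4 z}{4 z^{3} + 16 z^{2} - 36 z - 144}, which equals f(z).

F(z) = - \frac{- 13 \log{\left(z - 3 \right)} + 35 \log{\left(z + 3 \right)} - 64 \log{\left(z + 4 \right)}}{56} + C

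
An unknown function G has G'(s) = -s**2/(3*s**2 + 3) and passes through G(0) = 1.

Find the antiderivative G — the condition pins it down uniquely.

Differentiate the proposed G(s) back; it has to land on the given G'(s).
A general antiderivative is -s/3 + atan(s)/3 + C.
The condition gives C = 1 - (0) = 1.
So G(s) = -s/3 + atan(s)/3 + 1.
Check: d/ds[-s/3 + atan(s)/3 + 1] = -s**2/(3*s**2 + 3) = G'(s).

G(s) = -s/3 + atan(s)/3 + 1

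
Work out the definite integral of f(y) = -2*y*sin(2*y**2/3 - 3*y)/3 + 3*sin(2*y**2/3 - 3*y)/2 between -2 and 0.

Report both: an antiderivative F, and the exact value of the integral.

Antiderivative: F(y) = cos(2*y**2/3 - 3*y)/2; value = 1/2 - cos(26/3)/2

f matches the chain-rule pattern g'(h)*h' with inner function h(y) = 2*y**2/3 - 3*y; substituting u = h(y) collapses the integral.
F(y) = cos(2*y**2/3 - 3*y)/2 is an antiderivative of f.
Check: d/dy[cos(2*y**2/3 - 3*y)/2] = -2*y*sin(2*y**2/3 - 3*y)/3 + 3*sin(2*y**2/3 - 3*y)/2 = f(y).
F(0) = 1/2; F(-2) = cos(26/3)/2.
Integral = F(0) - F(-2) = 1/2 - cos(26/3)/2.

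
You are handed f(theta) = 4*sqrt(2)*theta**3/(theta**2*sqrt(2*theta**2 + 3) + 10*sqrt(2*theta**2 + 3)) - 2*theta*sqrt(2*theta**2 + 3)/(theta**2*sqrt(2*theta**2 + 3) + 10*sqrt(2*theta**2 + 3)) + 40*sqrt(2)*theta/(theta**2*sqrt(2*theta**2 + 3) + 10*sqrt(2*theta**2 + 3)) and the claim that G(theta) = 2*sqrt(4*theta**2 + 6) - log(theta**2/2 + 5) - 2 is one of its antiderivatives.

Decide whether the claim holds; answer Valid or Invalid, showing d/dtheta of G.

d/dtheta[G] = (4*sqrt(2)*theta**3 - 2*theta*sqrt(2*theta**2 + 3) + 40*sqrt(2)*theta)/(theta**2*sqrt(2*theta**2 + 3) + 10*sqrt(2*theta**2 + 3))
This equals f(theta) exactly, so the claim holds.

Valid - differentiating G returns exactly f.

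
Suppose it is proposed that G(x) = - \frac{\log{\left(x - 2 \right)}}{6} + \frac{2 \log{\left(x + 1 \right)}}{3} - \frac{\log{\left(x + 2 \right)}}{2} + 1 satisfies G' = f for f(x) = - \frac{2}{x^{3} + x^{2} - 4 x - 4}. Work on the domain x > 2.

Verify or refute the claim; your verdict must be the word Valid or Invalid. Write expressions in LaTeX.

Valid. The derivative of G reproduces f.

d/dx[G] = - \frac{2}{x^{3} + x^{2} - 4 x - 4}
This equals f(x) exactly, so the claim holds.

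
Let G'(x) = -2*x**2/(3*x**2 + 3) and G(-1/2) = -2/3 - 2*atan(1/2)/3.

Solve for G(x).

G(x) = -(2*x - 2*atan(x) + 3)/3

Differentiate the proposed G(x) back; it has to land on the given G'(x).
A general antiderivative is -2*x/3 + 2*atan(x)/3 + C.
The condition gives C = -2/3 - 2*atan(1/2)/3 - (1/3 - 2*atan(1/2)/3) = -1.
So G(x) = -(2*x - 2*atan(x) + 3)/3.
Check: d/dx[-(2*x - 2*atan(x) + 3)/3] = -2*x**2/(3*x**2 + 3) = G'(x).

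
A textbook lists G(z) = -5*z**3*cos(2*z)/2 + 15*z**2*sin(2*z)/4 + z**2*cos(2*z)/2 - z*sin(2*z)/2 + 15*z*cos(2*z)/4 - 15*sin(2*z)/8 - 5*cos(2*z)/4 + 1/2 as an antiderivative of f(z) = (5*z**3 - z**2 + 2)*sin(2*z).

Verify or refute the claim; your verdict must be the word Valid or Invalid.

d/dz[G] = 5*z**3*sin(2*z) - z**2*sin(2*z) + 2*sin(2*z)
This equals f(z) exactly, so the claim holds.

Valid. The derivative of G reproduces f.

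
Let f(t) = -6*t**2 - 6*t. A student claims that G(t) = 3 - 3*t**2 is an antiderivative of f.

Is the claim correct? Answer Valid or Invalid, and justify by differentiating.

Invalid: d/dt[G] - f = 6*t**2, which is not 0.

d/dt[G] = -6*t
d/dt[G] - f(t) = 6*t**2 != 0.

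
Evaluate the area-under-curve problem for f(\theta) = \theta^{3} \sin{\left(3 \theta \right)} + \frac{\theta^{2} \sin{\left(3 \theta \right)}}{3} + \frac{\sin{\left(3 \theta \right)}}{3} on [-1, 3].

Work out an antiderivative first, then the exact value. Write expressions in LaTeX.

Antiderivative: F(\theta) = - \frac{27 \theta^{3} \cos{\left(3 \theta \right)} - 27 \theta^{2} \sin{\left(3 \theta \right)} + 9 \theta^{2} \cos{\left(3 \theta \right)} - 6 \theta \sin{\left(3 \theta \right)} - 18 \theta \cos{\left(3 \theta \right)} + 6 \sin{\left(3 \theta \right)} + 7 \cos{\left(3 \theta \right)}}{81}; value = \frac{7 \cos{\left(3 \right)}}{81} + \frac{5 \sin{\left(3 \right)}}{27} + \frac{85 \sin{\left(9 \right)}}{27} - \frac{763 \cos{\left(9 \right)}}{81}

Integrate term by term and add the pieces.
F(\theta) = - \frac{27 \theta^{3} \cos{\left(3 \theta \right)} - 27 \theta^{2} \sin{\left(3 \theta \right)} + 9 \theta^{2} \cos{\left(3 \theta \right)} - 6 \theta \sin{\left(3 \theta \right)} - 18 \theta \cos{\left(3 \theta \right)} + 6 \sin{\left(3 \theta \right)} + 7 \cos{\left(3 \theta \right)}}{81} is an antiderivative of f.
Check: d/d\theta[- \frac{27 \theta^{3} \cos{\left(3 \theta \right)} - 27 \theta^{2} \sin{\left(3 \theta \right)} + 9 \theta^{2} \cos{\left(3 \theta \right)} - 6 \theta \sin{\left(3 \theta \right)} - 18 \theta \cos{\left(3 \theta \right)} + 6 \sin{\left(3 \theta \right)} + 7 \cos{\left(3 \theta \right)}}{81}] = \theta^{3} \sin{\left(3 \theta \right)} + \frac{\theta^{2} \sin{\left(3 \theta \right)}}{3} + \frac{\sin{\left(3 \theta \right)}}{3} = f(\theta).
F(3) = \frac{85 \sin{\left(9 \right)}}{27} - \frac{763 \cos{\left(9 \right)}}{81}; F(-1) = - \frac{5 \sin{\left(3 \right)}}{27} - \frac{7 \cos{\left(3 \right)}}{81}.
Integral = F(3) - F(-1) = \frac{7 \cos{\left(3 \right)}}{81} + \frac{5 \sin{\left(3 \right)}}{27} + \frac{85 \sin{\left(9 \right)}}{27} - \frac{763 \cos{\left(9 \right)}}{81}.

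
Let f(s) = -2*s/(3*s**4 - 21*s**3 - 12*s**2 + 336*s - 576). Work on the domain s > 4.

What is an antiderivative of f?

The denominator factors as 3*(s - 4)**2*(s - 3)*(s + 4); partial fractions split f into directly integrable pieces: -1/(168*(s + 4)) - 2/(7*(s - 3)) + 7/(24*(s - 4)) - 1/(3*(s - 4)**2).
Check: d/ds[-(-49*s*log(s - 4) + 48*s*log(s - 3) + s*log(s + 4) + 196*log(s - 4) - 192*log(s - 3) - 4*log(s + 4) - 56)/(168*(s - 4))] = -2*s/(3*s**4 - 21*s**3 - 12*s**2 + 336*s - 576) = f(s).

An antiderivative is F(s) = -(-49*s*log(s - 4) + 48*s*log(s - 3) + s*log(s + 4) + 196*log(s - 4) - 192*log(s - 3) - 4*log(s + 4) - 56)/(168*(s - 4)).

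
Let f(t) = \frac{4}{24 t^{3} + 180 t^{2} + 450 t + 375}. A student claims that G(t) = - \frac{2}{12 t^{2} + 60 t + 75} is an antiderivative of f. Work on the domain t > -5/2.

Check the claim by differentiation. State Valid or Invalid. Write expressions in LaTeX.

d/dt[G] = \frac{8}{24 t^{3} + 180 t^{2} + 450 t + 375}
d/dt[G] - f(t) = \frac{4}{24 t^{3} + 180 t^{2} + 450 t + 375} != 0.

Invalid: d/dt[G] - f = \frac{4}{24 t^{3} + 180 t^{2} + 450 t + 375}, which is not 0.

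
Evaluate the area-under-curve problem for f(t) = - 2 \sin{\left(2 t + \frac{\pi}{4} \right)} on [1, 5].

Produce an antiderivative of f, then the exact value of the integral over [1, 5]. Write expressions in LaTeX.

Recover f(t) by differentiating a candidate F(t); any mismatch rules it out.
F(t) = \cos{\left(2 t + \frac{\pi}{4} \right)} is an antiderivative of f.
Check: d/dt[\cos{\left(2 t + \frac{\pi}{4} \right)}] = - 2 \sin{\left(2 t + \frac{\pi}{4} \right)} = f(t).
F(5) = \cos{\left(\frac{\pi}{4} + 10 \right)}; F(1) = \cos{\left(\frac{\pi}{4} + 2 \right)}.
Integral = F(5) - F(1) = \cos{\left(\frac{\pi}{4} + 10 \right)} - \cos{\left(\frac{\pi}{4} + 2 \right)}.

Antiderivative: F(t) = \cos{\left(2 t + \frac{\pi}{4} \right)}; value = \cos{\left(\frac{\pi}{4} + 10 \right)} - \cos{\left(\frac{\pi}{4} + 2 \right)}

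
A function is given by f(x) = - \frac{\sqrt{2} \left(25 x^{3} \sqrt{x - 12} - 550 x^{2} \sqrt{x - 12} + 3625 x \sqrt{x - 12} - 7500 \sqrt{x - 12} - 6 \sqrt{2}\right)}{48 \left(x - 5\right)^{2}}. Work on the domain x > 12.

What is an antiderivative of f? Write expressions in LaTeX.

Since d/dx undoes antidifferentiation here, F'(x) = f(x) is required of F(x).
Check: d/dx[- \frac{5 \left(\frac{x}{2} - 6\right)^{\frac{5}{2}}}{3} - \frac{1}{4 \left(x - 5\right)}] = \frac{- 25 x^{3} \sqrt{x - 12} + 550 x^{2} \sqrt{x - 12} - 3625 x \sqrt{x - 12} + 7500 \sqrt{x - 12} + 6 \sqrt{2}}{24 \sqrt{2} x^{2} - 240 \sqrt{2} x + 600 \sqrt{2}}, which equals f(x).

An antiderivative is F(x) = - \frac{5 \left(\frac{x}{2} - 6\right)^{\frac{5}{2}}}{3} - \frac{1}{4 \left(x - 5\right)}.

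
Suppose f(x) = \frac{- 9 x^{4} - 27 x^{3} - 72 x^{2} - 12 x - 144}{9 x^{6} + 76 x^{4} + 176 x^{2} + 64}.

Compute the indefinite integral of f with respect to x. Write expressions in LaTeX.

A candidate is checked by its d/dx: the result must match f(x).
Check: d/dx[- \frac{3 \left(x^{2} \operatorname{atan}{\left(\frac{3 x}{2} \right)} + 4 \operatorname{atan}{\left(\frac{3 x}{2} \right)} - 1\right)}{2 \left(x^{2} + 4\right)}] = \frac{- 9 x^{4} - 27 x^{3} - 72 x^{2} - 12 x - 144}{9 x^{6} + 76 x^{4} + 176 x^{2} + 64} = f(x).

F(x) = - \frac{3 \left(x^{2} \operatorname{atan}{\left(\frac{3 x}{2} \right)} + 4 \operatorname{atan}{\left(\frac{3 x}{2} \right)} - 1\right)}{2 \left(x^{2} + 4\right)} + C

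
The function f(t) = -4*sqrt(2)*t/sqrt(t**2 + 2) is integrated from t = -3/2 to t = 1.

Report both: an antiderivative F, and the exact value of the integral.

Antiderivative: F(t) = -4*sqrt(2)*sqrt(t**2 + 2); value = -4*sqrt(6) + 2*sqrt(34)

f matches the chain-rule pattern g'(h)*h' with inner function h(t) = 2*t**2 + 4; substituting u = h(t) collapses the integral.
F(t) = -4*sqrt(2)*sqrt(t**2 + 2) is an antiderivative of f.
Check: d/dt[-4*sqrt(2)*sqrt(t**2 + 2)] = -4*sqrt(2)*t/sqrt(t**2 + 2) = f(t).
F(1) = -4*sqrt(6); F(-3/2) = -2*sqrt(34).
Integral = F(1) - F(-3/2) = -4*sqrt(6) + 2*sqrt(34).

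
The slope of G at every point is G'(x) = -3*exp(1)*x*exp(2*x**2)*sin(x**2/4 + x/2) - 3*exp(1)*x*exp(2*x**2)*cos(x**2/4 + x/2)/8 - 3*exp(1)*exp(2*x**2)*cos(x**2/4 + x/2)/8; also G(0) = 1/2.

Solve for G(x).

G(x) = -3*exp(1)*exp(2*x**2)*sin(x**2/4 + x/2)/4 + 1/2

G'(x) has the shape u'v + uv' for u = -3*exp(2*x**2 + 1)/4 and v = sin(x**2/4 + x/2) — it is the derivative of the product u*v.
A general antiderivative is -3*exp(2*x**2 + 1)*sin(x**2/4 + x/2)/4 + C.
The condition gives C = 1/2 - (0) = 1/2.
So G(x) = -3*exp(1)*exp(2*x**2)*sin(x**2/4 + x/2)/4 + 1/2.
Check: d/dx[-3*exp(1)*exp(2*x**2)*sin(x**2/4 + x/2)/4 + 1/2] = -3*exp(1)*x*exp(2*x**2)*sin(x**2/4 + x/2) - 3*exp(1)*x*exp(2*x**2)*cos(x**2/4 + x/2)/8 - 3*exp(1)*exp(2*x**2)*cos(x**2/4 + x/2)/8 = G'(x).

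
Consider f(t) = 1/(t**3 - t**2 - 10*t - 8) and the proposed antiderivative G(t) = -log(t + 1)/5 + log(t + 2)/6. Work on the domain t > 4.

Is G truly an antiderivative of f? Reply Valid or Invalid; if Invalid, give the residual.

d/dt[G] = (-t - 7)/(30*t**2 + 90*t + 60)
d/dt[G] - f(t) = -1/(30*t - 120) != 0.

Invalid: d/dt[G] - f = -1/(30*t - 120), which is not 0.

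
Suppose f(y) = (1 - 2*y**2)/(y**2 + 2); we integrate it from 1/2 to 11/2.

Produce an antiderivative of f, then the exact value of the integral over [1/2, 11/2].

Antiderivative: F(y) = (-4*y + 5*sqrt(2)*atan(sqrt(2)*y/2))/2; value = -10 - 5*sqrt(2)*atan(sqrt(2)/4)/2 + 5*sqrt(2)*atan(11*sqrt(2)/4)/2

Any candidate F(y) must reproduce f(y) exactly when differentiated.
F(y) = (-4*y + 5*sqrt(2)*atan(sqrt(2)*y/2))/2 is an antiderivative of f.
Check: d/dy[(-4*y + 5*sqrt(2)*atan(sqrt(2)*y/2))/2] = (1 - 2*y**2)/(y**2 + 2) = f(y).
F(11/2) = -11 + 5*sqrt(2)*atan(11*sqrt(2)/4)/2; F(1/2) = -1 + 5*sqrt(2)*atan(sqrt(2)/4)/2.
Integral = F(11/2) - F(1/2) = -10 - 5*sqrt(2)*atan(sqrt(2)/4)/2 + 5*sqrt(2)*atan(11*sqrt(2)/4)/2.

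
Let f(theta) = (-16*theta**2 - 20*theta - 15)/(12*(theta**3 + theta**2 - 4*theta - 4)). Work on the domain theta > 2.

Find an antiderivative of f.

An antiderivative is F(theta) = -119*log(theta - 2)/144 + 11*log(theta + 1)/36 - 13*log(theta + 2)/16.

The denominator factors as 12*(theta - 2)*(theta + 1)*(theta + 2); partial fractions split f into directly integrable pieces: -13/(16*(theta + 2)) + 11/(36*(theta + 1)) - 119/(144*(theta - 2)).
Check: d/dtheta[-119*log(theta - 2)/144 + 11*log(theta + 1)/36 - 13*log(theta + 2)/16] = (-16*theta**2 - 20*theta - 15)/(12*theta**3 + 12*theta**2 - 48*theta - 48), which equals f(theta).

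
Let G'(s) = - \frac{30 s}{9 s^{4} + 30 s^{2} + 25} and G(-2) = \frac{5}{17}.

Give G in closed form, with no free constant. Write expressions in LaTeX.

G'(s) matches the chain-rule pattern g'(h)*h' with inner function h(s) = \frac{3 s^{2}}{2} + \frac{5}{2}; substituting u = h(s) collapses the integral.
A general antiderivative is \frac{5}{2 \left(\frac{3 s^{2}}{2} + \frac{5}{2}\right)} + C.
The condition gives C = \frac{5}{17} - (\frac{5}{17}) = 0.
So G(s) = \frac{5}{3 s^{2} + 5}.
Check: d/ds[\frac{5}{3 s^{2} + 5}] = - \frac{30 s}{9 s^{4} + 30 s^{2} + 25} = G'(s).

G(s) = \frac{5}{3 s^{2} + 5}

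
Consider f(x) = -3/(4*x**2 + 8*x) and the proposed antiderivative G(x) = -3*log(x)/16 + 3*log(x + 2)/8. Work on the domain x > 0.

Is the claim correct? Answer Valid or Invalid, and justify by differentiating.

Invalid: d/dx[G] - f = 3/(16*x), which is not 0.

d/dx[G] = (3*x - 6)/(16*x**2 + 32*x)
d/dx[G] - f(x) = 3/(16*x) != 0.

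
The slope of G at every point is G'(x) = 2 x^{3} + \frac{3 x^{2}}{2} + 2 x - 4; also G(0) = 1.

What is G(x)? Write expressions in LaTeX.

G(x) = \frac{x^{4}}{2} + \frac{x^{3}}{2} + x^{2} - 4 x + 1

Integrate term by term and add the pieces.
A general antiderivative is \frac{x^{4}}{2} + \frac{x^{3}}{2} + x^{2} - 4 x + \frac{1}{2} + C.
The condition gives C = 1 - (\frac{1}{2}) = \frac{1}{2}.
So G(x) = \frac{x^{4}}{2} + \frac{x^{3}}{2} + x^{2} - 4 x + 1.
Check: d/dx[\frac{x^{4}}{2} + \frac{x^{3}}{2} + x^{2} - 4 x + 1] = 2 x^{3} + \frac{3 x^{2}}{2} + 2 x - 4 = G'(x).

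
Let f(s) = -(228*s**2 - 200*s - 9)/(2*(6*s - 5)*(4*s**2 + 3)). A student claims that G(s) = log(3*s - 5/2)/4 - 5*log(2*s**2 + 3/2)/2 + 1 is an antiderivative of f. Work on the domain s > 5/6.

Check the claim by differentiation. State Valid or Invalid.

d/ds[G] = (-228*s**2 + 200*s + 9)/(48*s**3 - 40*s**2 + 36*s - 30)
This equals f(s) exactly, so the claim holds.

Valid. The derivative of G reproduces f.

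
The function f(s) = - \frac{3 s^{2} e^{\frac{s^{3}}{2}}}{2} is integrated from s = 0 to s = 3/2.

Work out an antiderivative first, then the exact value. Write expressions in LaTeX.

f matches the chain-rule pattern g'(h)*h' with inner function h(s) = \frac{s^{3}}{2}; substituting u = h(s) collapses the integral.
F(s) = - e^{\frac{s^{3}}{2}} is an antiderivative of f.
Check: d/ds[- e^{\frac{s^{3}}{2}}] = - \frac{3 s^{2} e^{\frac{s^{3}}{2}}}{2} = f(s).
F(3/2) = - e^{\frac{27}{16}}; F(0) = -1.
Integral = F(3/2) - F(0) = 1 - e^{\frac{27}{16}}.

Antiderivative: F(s) = - e^{\frac{s^{3}}{2}}; value = 1 - e^{\frac{27}{16}}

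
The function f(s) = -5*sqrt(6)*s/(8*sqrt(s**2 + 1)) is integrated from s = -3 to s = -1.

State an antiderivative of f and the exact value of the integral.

The substitution u = 3*s**2/2 + 3/2 works: f is exactly (dF/du)*(du/ds) for that inner function.
F(s) = -5*sqrt(3*s**2/2 + 3/2)/4 is an antiderivative of f.
Check: d/ds[-5*sqrt(3*s**2/2 + 3/2)/4] = -5*sqrt(6)*s/(8*sqrt(s**2 + 1)) = f(s).
F(-1) = -5*sqrt(3)/4; F(-3) = -5*sqrt(15)/4.
Integral = F(-1) - F(-3) = -5*sqrt(3)/4 + 5*sqrt(15)/4.

Antiderivative: F(s) = -5*sqrt(3*s**2/2 + 3/2)/4; value = -5*sqrt(3)/4 + 5*sqrt(15)/4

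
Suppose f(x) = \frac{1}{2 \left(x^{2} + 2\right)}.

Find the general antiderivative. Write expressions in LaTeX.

F(x) = \frac{\sqrt{2} \operatorname{atan}{\left(\frac{\sqrt{2} x}{2} \right)}}{4} + C

Check any antiderivative F(x) by computing F'(x) and comparing it with f(x).
Check: d/dx[\frac{\sqrt{2} \operatorname{atan}{\left(\frac{\sqrt{2} x}{2} \right)}}{4}] = \frac{1}{2 x^{2} + 4}, which equals f(x).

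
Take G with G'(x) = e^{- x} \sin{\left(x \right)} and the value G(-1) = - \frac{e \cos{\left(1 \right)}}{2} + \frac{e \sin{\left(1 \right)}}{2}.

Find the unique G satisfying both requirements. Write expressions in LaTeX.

For G(x) to be correct, d/dx[G] must agree with the stated G'(x) identically.
A general antiderivative is - \frac{e^{- x} \sin{\left(x \right)}}{2} - \frac{e^{- x} \cos{\left(x \right)}}{2} + C.
The condition gives C = - \frac{e \cos{\left(1 \right)}}{2} + \frac{e \sin{\left(1 \right)}}{2} - (- \frac{e \cos{\left(1 \right)}}{2} + \frac{e \sin{\left(1 \right)}}{2}) = 0.
So G(x) = - \frac{e^{- x} \sin{\left(x \right)}}{2} - \frac{e^{- x} \cos{\left(x \right)}}{2}.
Check: d/dx[- \frac{e^{- x} \sin{\left(x \right)}}{2} - \frac{e^{- x} \cos{\left(x \right)}}{2}] = e^{- x} \sin{\left(x \right)} = G'(x).

G(x) = - \frac{e^{- x} \sin{\left(x \right)}}{2} - \frac{e^{- x} \cos{\left(x \right)}}{2}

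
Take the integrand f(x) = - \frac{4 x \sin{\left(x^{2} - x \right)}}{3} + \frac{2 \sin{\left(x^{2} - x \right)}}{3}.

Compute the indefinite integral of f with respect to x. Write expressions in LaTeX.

f matches the chain-rule pattern g'(h)*h' with inner function h(x) = x^{2} - x; substituting u = h(x) collapses the integral.
Check: d/dx[\frac{2 \cos{\left(x^{2} - x \right)}}{3}] = - \frac{4 x \sin{\left(x^{2} - x \right)}}{3} + \frac{2 \sin{\left(x^{2} - x \right)}}{3} = f(x).

F(x) = \frac{2 \cos{\left(x^{2} - x \right)}}{3} + C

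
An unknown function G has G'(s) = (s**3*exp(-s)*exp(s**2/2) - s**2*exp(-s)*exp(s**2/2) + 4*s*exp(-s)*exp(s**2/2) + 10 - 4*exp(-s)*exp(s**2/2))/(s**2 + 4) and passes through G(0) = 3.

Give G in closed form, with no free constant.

A first test for any G(s): its s-derivative must equal the given G'(s).
A general antiderivative is exp(s**2/2 - s) + 5*atan(s/2) + C.
The condition gives C = 3 - (1) = 2.
So G(s) = 5*atan(s/2) + 2 + exp(-s)*exp(s**2/2).
Check: d/ds[5*atan(s/2) + 2 + exp(-s)*exp(s**2/2)] = (s**3*exp(s**2/2) - s**2*exp(s**2/2) + 4*s*exp(s**2/2) + 10*exp(s) - 4*exp(s**2/2))/(s**2*exp(s) + 4*exp(s)), which equals G'(s).

G(s) = 5*atan(s/2) + 2 + exp(-s)*exp(s**2/2)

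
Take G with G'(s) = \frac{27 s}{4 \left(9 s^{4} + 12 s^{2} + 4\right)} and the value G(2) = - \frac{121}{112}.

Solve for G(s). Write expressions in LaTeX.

G'(s) matches the chain-rule pattern g'(h)*h' with inner function h(s) = 2 s^{2} + \frac{4}{3}; substituting u = h(s) collapses the integral.
A general antiderivative is - \frac{3}{4 \left(2 s^{2} + \frac{4}{3}\right)} + C.
The condition gives C = - \frac{121}{112} - (- \frac{9}{112}) = -1.
So G(s) = - \frac{24 s^{2} + 25}{8 \left(3 s^{2} + 2\right)}.
Check: d/ds[- \frac{24 s^{2} + 25}{8 \left(3 s^{2} + 2\right)}] = \frac{27 s}{36 s^{4} + 48 s^{2} + 16}, which equals G'(s).

G(s) = - \frac{24 s^{2} + 25}{8 \left(3 s^{2} + 2\right)}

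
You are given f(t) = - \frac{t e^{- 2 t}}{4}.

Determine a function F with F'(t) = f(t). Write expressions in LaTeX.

f has the shape u'v + uv' for u = \frac{t}{8} + \frac{1}{16} and v = e^{- 2 t} — it is the derivative of the product u*v.
Check: d/dt[\frac{t e^{- 2 t}}{8} + \frac{e^{- 2 t}}{16}] = - \frac{t e^{- 2 t}}{4} = f(t).

An antiderivative is F(t) = \frac{t e^{- 2 t}}{8} + \frac{e^{- 2 t}}{16}.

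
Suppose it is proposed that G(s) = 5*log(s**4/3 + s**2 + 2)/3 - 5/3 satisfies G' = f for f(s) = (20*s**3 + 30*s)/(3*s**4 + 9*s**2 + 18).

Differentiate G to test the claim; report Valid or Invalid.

d/ds[G] = (20*s**3 + 30*s)/(3*s**4 + 9*s**2 + 18)
This equals f(s) exactly, so the claim holds.

Valid. The derivative of G reproduces f.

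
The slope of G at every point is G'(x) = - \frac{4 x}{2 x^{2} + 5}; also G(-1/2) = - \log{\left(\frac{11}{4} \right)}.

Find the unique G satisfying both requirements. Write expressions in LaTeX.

G(x) = - \log{\left(x^{2} + \frac{5}{2} \right)}

G'(x) matches the chain-rule pattern g'(h)*h' with inner function h(x) = x^{2} + \frac{5}{2}; substituting u = h(x) collapses the integral.
A general antiderivative is - \log{\left(x^{2} + \frac{5}{2} \right)} + C.
The condition gives C = - \log{\left(\frac{11}{4} \right)} - (- \log{\left(\frac{11}{4} \right)}) = 0.
So G(x) = - \log{\left(x^{2} + \frac{5}{2} \right)}.
Check: d/dx[- \log{\left(x^{2} + \frac{5}{2} \right)}] = - \frac{4 x}{2 x^{2} + 5} = G'(x).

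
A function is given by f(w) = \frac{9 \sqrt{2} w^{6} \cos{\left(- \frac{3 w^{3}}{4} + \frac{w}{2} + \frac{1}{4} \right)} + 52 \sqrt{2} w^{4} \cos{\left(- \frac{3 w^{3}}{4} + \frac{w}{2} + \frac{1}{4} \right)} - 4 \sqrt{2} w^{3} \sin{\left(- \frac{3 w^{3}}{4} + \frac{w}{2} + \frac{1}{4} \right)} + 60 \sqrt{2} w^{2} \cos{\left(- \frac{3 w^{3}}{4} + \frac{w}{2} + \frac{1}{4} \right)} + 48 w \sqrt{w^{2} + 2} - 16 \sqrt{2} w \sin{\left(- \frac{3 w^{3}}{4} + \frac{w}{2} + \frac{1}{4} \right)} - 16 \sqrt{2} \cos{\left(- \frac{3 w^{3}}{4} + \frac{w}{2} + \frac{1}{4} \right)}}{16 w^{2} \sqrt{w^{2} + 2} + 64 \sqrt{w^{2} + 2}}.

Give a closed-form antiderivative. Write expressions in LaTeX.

Check any antiderivative F(w) by computing F'(w) and comparing it with f(w).
Check: d/dw[- \frac{\sqrt{2 w^{2} + 4} \sin{\left(- \frac{3 w^{3}}{4} + \frac{w}{2} + \frac{1}{4} \right)}}{4} + \frac{3 \log{\left(\frac{w^{2}}{2} + 2 \right)}}{2}] = \frac{9 \sqrt{2} w^{6} \cos{\left(- \frac{3 w^{3}}{4} + \frac{w}{2} + \frac{1}{4} \right)} + 52 \sqrt{2} w^{4} \cos{\left(- \frac{3 w^{3}}{4} + \frac{w}{2} + \frac{1}{4} \right)} - 4 \sqrt{2} w^{3} \sin{\left(- \frac{3 w^{3}}{4} + \frac{w}{2} + \frac{1}{4} \right)} + 60 \sqrt{2} w^{2} \cos{\left(- \frac{3 w^{3}}{4} + \frac{w}{2} + \frac{1}{4} \right)} + 48 w \sqrt{w^{2} + 2} - 16 \sqrt{2} w \sin{\left(- \frac{3 w^{3}}{4} + \frac{w}{2} + \frac{1}{4} \right)} - 16 \sqrt{2} \cos{\left(- \frac{3 w^{3}}{4} + \frac{w}{2} + \frac{1}{4} \right)}}{16 w^{2} \sqrt{w^{2} + 2} + 64 \sqrt{w^{2} + 2}} = f(w).

An antiderivative is F(w) = - \frac{\sqrt{2 w^{2} + 4} \sin{\left(- \frac{3 w^{3}}{4} + \frac{w}{2} + \frac{1}{4} \right)}}{4} + \frac{3 \log{\left(\frac{w^{2}}{2} + 2 \right)}}{2}.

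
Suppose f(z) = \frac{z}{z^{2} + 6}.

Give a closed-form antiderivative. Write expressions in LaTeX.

The substitution u = z^{2} + 6 works: f is exactly (dF/du)*(du/dz) for that inner function.
Check: d/dz[\frac{\log{\left(z^{2} + 6 \right)}}{2}] = \frac{z}{z^{2} + 6} = f(z).

An antiderivative is F(z) = \frac{\log{\left(z^{2} + 6 \right)}}{2}.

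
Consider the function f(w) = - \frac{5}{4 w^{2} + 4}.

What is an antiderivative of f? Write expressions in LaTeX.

An antiderivative is F(w) = - \frac{5 \operatorname{atan}{\left(w \right)}}{4}.

For F(w) to be correct the identity F'(w) - f(w) = 0 must hold.
Check: d/dw[- \frac{5 \operatorname{atan}{\left(w \right)}}{4}] = - \frac{5}{4 w^{2} + 4} = f(w).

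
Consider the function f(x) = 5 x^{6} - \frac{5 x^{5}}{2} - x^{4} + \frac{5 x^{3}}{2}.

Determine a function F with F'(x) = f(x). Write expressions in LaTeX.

The integrand splits into summands that can be handled one at a time.
Check: d/dx[\frac{5 x^{7}}{7} - \frac{5 x^{6}}{12} - \frac{x^{5}}{5} + \frac{5 x^{4}}{8}] = 5 x^{6} - \frac{5 x^{5}}{2} - x^{4} + \frac{5 x^{3}}{2} = f(x).

An antiderivative is F(x) = \frac{5 x^{7}}{7} - \frac{5 x^{6}}{12} - \frac{x^{5}}{5} + \frac{5 x^{4}}{8}.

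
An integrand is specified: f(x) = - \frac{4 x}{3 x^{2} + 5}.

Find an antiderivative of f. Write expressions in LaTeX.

f matches the chain-rule pattern g'(h)*h' with inner function h(x) = \frac{3 x^{2}}{2} + \frac{5}{2}; substituting u = h(x) collapses the integral.
Check: d/dx[- \frac{2 \log{\left(\frac{3 x^{2}}{2} + \frac{5}{2} \right)}}{3}] = - \frac{4 x}{3 x^{2} + 5} = f(x).

An antiderivative is F(x) = - \frac{2 \log{\left(\frac{3 x^{2}}{2} + \frac{5}{2} \right)}}{3}.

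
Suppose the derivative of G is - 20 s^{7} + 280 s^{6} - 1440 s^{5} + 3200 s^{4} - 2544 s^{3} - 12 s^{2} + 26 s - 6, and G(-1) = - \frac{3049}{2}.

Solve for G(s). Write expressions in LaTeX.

The integrand splits into summands that can be handled one at a time.
A general antiderivative is - \frac{5 \left(s^{2} - 4 s\right)^{4}}{2} + \left(2 s^{2} - s + 3\right)^{2} + C.
The condition gives C = - \frac{3049}{2} - (- \frac{3053}{2}) = 2.
So G(s) = - \frac{5 \left(s^{2} - 4 s\right)^{4}}{2} + \left(2 s^{2} - s + 3\right)^{2} + 2.
Check: d/ds[- \frac{5 \left(s^{2} - 4 s\right)^{4}}{2} + \left(2 s^{2} - s + 3\right)^{2} + 2] = - 20 s^{7} + 280 s^{6} - 1440 s^{5} + 3200 s^{4} - 2544 s^{3} - 12 s^{2} + 26 s - 6 = G'(s).

G(s) = - \frac{5 \left(s^{2} - 4 s\right)^{4}}{2} + \left(2 s^{2} - s + 3\right)^{2} + 2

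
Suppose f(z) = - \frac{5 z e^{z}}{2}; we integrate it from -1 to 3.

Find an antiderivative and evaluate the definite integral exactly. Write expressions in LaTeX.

Recognize the product-rule pattern: f = u'v + uv' with u = \frac{5}{2} - \frac{5 z}{2}, v = e^{z}, so integration by parts undoes it.
F(z) = \frac{\left(5 - 5 z\right) e^{z}}{2} is an antiderivative of f.
Check: d/dz[\frac{\left(5 - 5 z\right) e^{z}}{2}] = - \frac{5 z e^{z}}{2} = f(z).
F(3) = - 5 e^{3}; F(-1) = \frac{5}{e}.
Integral = F(3) - F(-1) = - 5 e^{3} - \frac{5}{e}.

Antiderivative: F(z) = \frac{\left(5 - 5 z\right) e^{z}}{2}; value = - 5 e^{3} - \frac{5}{e}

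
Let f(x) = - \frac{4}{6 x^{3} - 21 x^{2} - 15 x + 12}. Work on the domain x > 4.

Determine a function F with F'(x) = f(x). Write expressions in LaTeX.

An antiderivative is F(x) = - \frac{4 \log{\left(x - 4 \right)}}{105} + \frac{8 \log{\left(x - \frac{1}{2} \right)}}{63} - \frac{4 \log{\left(x + 1 \right)}}{45}.

Factor the denominator (3 \left(x - 4\right) \left(x + 1\right) \left(2 x - 1\right)) and decompose: f = \frac{16}{63 \left(2 x - 1\right)} - \frac{4}{45 \left(x + 1\right)} - \frac{4}{105 \left(x - 4\right)}; each piece integrates to a log, atan, or power term.
Check: d/dx[- \frac{4 \log{\left(x - 4 \right)}}{105} + \frac{8 \log{\left(x - \frac{1}{2} \right)}}{63} - \frac{4 \log{\left(x + 1 \right)}}{45}] = - \frac{4}{6 x^{3} - 21 x^{2} - 15 x + 12} = f(x).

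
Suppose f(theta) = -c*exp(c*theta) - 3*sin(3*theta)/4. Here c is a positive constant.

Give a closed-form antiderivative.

The integrand splits into summands that can be handled one at a time.
Check: d/dtheta[(-4*exp(c*theta) + cos(3*theta))/4] = -c*exp(c*theta) - 3*sin(3*theta)/4 = f(theta).

An antiderivative is F(theta) = (-4*exp(c*theta) + cos(3*theta))/4.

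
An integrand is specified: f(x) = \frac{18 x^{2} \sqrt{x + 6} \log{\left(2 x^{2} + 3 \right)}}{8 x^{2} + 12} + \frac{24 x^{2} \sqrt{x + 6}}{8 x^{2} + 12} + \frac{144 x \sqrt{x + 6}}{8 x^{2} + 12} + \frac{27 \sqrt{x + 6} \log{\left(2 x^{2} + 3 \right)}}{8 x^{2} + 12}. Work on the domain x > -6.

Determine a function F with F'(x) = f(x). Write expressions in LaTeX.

Recognize the product-rule pattern: f = u'v + uv' with u = \frac{3 \left(x + 6\right)^{\frac{3}{2}}}{2}, v = \log{\left(2 x^{2} + 3 \right)}, so integration by parts undoes it.
Check: d/dx[\frac{3 \left(x + 6\right)^{\frac{3}{2}} \log{\left(2 x^{2} + 3 \right)}}{2}] = \frac{18 x^{2} \sqrt{x + 6} \log{\left(2 x^{2} + 3 \right)} + 24 x^{2} \sqrt{x + 6} + 144 x \sqrt{x + 6} + 27 \sqrt{x + 6} \log{\left(2 x^{2} + 3 \right)}}{8 x^{2} + 12}, which equals f(x).

An antiderivative is F(x) = \frac{3 \left(x + 6\right)^{\frac{3}{2}} \log{\left(2 x^{2} + 3 \right)}}{2}.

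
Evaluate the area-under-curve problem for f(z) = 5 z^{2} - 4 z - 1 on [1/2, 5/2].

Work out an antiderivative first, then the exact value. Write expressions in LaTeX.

Integrate term by term and add the pieces.
F(z) = \frac{5 z^{3} - 6 z^{2} - 3 z + 3}{3} is an antiderivative of f.
Check: d/dz[\frac{5 z^{3} - 6 z^{2} - 3 z + 3}{3}] = 5 z^{2} - 4 z - 1 = f(z).
F(5/2) = \frac{289}{24}; F(1/2) = \frac{5}{24}.
Integral = F(5/2) - F(1/2) = \frac{71}{6}.

Antiderivative: F(z) = \frac{5 z^{3} - 6 z^{2} - 3 z + 3}{3}; value = \frac{71}{6}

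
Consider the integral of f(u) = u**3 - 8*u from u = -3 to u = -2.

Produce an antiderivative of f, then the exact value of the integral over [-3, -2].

Antiderivative: F(u) = u**4/4 - 4*u**2; value = 15/4

The integrand splits into summands that can be handled one at a time.
F(u) = u**4/4 - 4*u**2 is an antiderivative of f.
Check: d/du[u**4/4 - 4*u**2] = u**3 - 8*u = f(u).
F(-2) = -12; F(-3) = -63/4.
Integral = F(-2) - F(-3) = 15/4.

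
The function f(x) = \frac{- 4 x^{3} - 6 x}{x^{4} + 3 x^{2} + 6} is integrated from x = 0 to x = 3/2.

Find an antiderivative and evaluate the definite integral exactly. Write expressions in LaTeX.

Antiderivative: F(x) = - \log{\left(\frac{x^{4}}{2} + \frac{3 x^{2}}{2} + 3 \right)}; value = - \log{\left(\frac{285}{32} \right)} + \log{\left(3 \right)}

The substitution u = \frac{x^{4}}{2} + \frac{3 x^{2}}{2} + 3 works: f is exactly (dF/du)*(du/dx) for that inner function.
F(x) = - \log{\left(\frac{x^{4}}{2} + \frac{3 x^{2}}{2} + 3 \right)} is an antiderivative of f.
Check: d/dx[- \log{\left(\frac{x^{4}}{2} + \frac{3 x^{2}}{2} + 3 \right)}] = \frac{- 4 x^{3} - 6 x}{x^{4} + 3 x^{2} + 6} = f(x).
F(3/2) = - \log{\left(\frac{285}{32} \right)}; F(0) = - \log{\left(3 \right)}.
Integral = F(3/2) - F(0) = - \log{\left(\frac{285}{32} \right)} + \log{\left(3 \right)}.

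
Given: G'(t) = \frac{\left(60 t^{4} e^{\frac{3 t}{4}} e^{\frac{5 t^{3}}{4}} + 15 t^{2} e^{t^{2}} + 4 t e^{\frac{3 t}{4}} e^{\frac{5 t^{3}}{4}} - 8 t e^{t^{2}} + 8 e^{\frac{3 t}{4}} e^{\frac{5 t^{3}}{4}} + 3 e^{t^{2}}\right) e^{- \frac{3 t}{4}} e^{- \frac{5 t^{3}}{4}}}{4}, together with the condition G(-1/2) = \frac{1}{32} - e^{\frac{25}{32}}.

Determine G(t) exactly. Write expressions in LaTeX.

G(t) = 3 t^{5} + \frac{t^{2}}{2} + 2 t - e^{- \frac{5 t^{3}}{4} + t^{2} - \frac{3 t}{4}} + 1

Since d/dt undoes antidifferentiation here, G(t) must give back the stated G'(t).
A general antiderivative is 3 t^{5} + \frac{t^{2}}{2} + 2 t - e^{- \frac{5 t^{3}}{4} + t^{2} - \frac{3 t}{4}} + C.
The condition gives C = \frac{1}{32} - e^{\frac{25}{32}} - (- e^{\frac{25}{32}} - \frac{31}{32}) = 1.
So G(t) = 3 t^{5} + \frac{t^{2}}{2} + 2 t - e^{- \frac{5 t^{3}}{4} + t^{2} - \frac{3 t}{4}} + 1.
Check: d/dt[3 t^{5} + \frac{t^{2}}{2} + 2 t - e^{- \frac{5 t^{3}}{4} + t^{2} - \frac{3 t}{4}} + 1] = 15 t^{4} + \frac{15 t^{2} e^{- \frac{3 t}{4}} e^{t^{2}} e^{- \frac{5 t^{3}}{4}}}{4} + t - 2 t e^{- \frac{3 t}{4}} e^{t^{2}} e^{- \frac{5 t^{3}}{4}} + 2 + \frac{3 e^{- \frac{3 t}{4}} e^{t^{2}} e^{- \frac{5 t^{3}}{4}}}{4}, which equals G'(t).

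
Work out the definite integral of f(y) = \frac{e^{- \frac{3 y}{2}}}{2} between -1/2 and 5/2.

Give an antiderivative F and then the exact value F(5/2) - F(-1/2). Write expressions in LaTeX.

A first test for any F(y): its y-derivative must equal f(y) identically.
F(y) = - \frac{e^{- \frac{3 y}{2}}}{3} is an antiderivative of f.
Check: d/dy[- \frac{e^{- \frac{3 y}{2}}}{3}] = \frac{e^{- \frac{3 y}{2}}}{2} = f(y).
F(5/2) = - \frac{1}{3 e^{\frac{15}{4}}}; F(-1/2) = - \frac{e^{\frac{3}{4}}}{3}.
Integral = F(5/2) - F(-1/2) = - \frac{1}{3 e^{\frac{15}{4}}} + \frac{e^{\frac{3}{4}}}{3}.

Antiderivative: F(y) = - \frac{e^{- \frac{3 y}{2}}}{3}; value = - \frac{1}{3 e^{\frac{15}{4}}} + \frac{e^{\frac{3}{4}}}{3}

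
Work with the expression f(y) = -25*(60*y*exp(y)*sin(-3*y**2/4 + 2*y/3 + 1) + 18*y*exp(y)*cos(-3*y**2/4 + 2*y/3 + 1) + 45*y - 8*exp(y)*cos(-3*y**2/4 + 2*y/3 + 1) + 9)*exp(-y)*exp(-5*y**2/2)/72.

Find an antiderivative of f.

f has the shape u'v + uv' for u = 25*sin(-3*y**2/4 + 2*y/3 + 1)/6 + 25*exp(-y)/8 and v = exp(-5*y**2/2) — it is the derivative of the product u*v.
Check: d/dy[(100*exp(y)*sin(-3*y**2/4 + 2*y/3 + 1) + 75)*exp(-y)*exp(-5*y**2/2)/24] = (-1500*y*exp(y)*sin(-3*y**2/4 + 2*y/3 + 1) - 450*y*exp(y)*cos(-3*y**2/4 + 2*y/3 + 1) - 1125*y + 200*exp(y)*cos(-3*y**2/4 + 2*y/3 + 1) - 225)*exp(-y)*exp(-5*y**2/2)/72, which equals f(y).

An antiderivative is F(y) = (100*exp(y)*sin(-3*y**2/4 + 2*y/3 + 1) + 75)*exp(-y)*exp(-5*y**2/2)/24.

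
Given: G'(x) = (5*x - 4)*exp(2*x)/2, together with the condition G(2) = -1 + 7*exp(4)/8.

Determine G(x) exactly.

G(x) = (10*x*exp(2*x) - 13*exp(2*x) - 8)/8

Recognize the product-rule pattern: G'(x) = u'v + uv' with u = 5*x/4 - 13/8, v = exp(2*x), so integration by parts undoes it.
A general antiderivative is (10*x - 13)*exp(2*x)/8 + C.
The condition gives C = -1 + 7*exp(4)/8 - (7*exp(4)/8) = -1.
So G(x) = (10*x*exp(2*x) - 13*exp(2*x) - 8)/8.
Check: d/dx[(10*x*exp(2*x) - 13*exp(2*x) - 8)/8] = 5*x*exp(2*x)/2 - 2*exp(2*x), which equals G'(x).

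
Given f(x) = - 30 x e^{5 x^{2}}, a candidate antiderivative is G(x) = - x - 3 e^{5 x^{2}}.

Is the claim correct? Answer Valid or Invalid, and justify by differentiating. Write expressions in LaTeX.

d/dx[G] = - 30 x e^{5 x^{2}} - 1
d/dx[G] - f(x) = -1 != 0.

Invalid: d/dx[G] - f = -1, which is not 0.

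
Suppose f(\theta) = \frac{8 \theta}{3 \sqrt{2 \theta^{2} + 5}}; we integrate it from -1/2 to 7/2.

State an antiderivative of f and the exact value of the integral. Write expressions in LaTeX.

f matches the chain-rule pattern g'(h)*h' with inner function h(\theta) = 2 \theta^{2} + 5; substituting u = h(\theta) collapses the integral.
F(\theta) = \frac{4 \sqrt{2 \theta^{2} + 5}}{3} is an antiderivative of f.
Check: d/d\theta[\frac{4 \sqrt{2 \theta^{2} + 5}}{3}] = \frac{8 \theta}{3 \sqrt{2 \theta^{2} + 5}} = f(\theta).
F(7/2) = \frac{2 \sqrt{118}}{3}; F(-1/2) = \frac{2 \sqrt{22}}{3}.
Integral = F(7/2) - F(-1/2) = - \frac{2 \sqrt{22}}{3} + \frac{2 \sqrt{118}}{3}.

Antiderivative: F(\theta) = \frac{4 \sqrt{2 \theta^{2} + 5}}{3}; value = - \frac{2 \sqrt{22}}{3} + \frac{2 \sqrt{118}}{3}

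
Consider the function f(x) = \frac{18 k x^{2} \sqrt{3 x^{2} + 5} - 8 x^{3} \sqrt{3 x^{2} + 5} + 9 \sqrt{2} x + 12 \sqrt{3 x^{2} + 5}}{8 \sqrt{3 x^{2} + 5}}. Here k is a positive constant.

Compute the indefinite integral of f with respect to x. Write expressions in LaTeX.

Whatever form F(x) takes, F'(x) = f(x) is non-negotiable.
Check: d/dx[\frac{3 k x^{3}}{4} - \frac{x^{4}}{4} + \frac{3 x}{2} + \frac{3 \sqrt{2} \sqrt{3 x^{2} + 5}}{8}] = \frac{18 k x^{2} \sqrt{3 x^{2} + 5} - 8 x^{3} \sqrt{3 x^{2} + 5} + 9 \sqrt{2} x + 12 \sqrt{3 x^{2} + 5}}{8 \sqrt{3 x^{2} + 5}} = f(x).

F(x) = \frac{3 k x^{3}}{4} - \frac{x^{4}}{4} + \frac{3 x}{2} + \frac{3 \sqrt{2} \sqrt{3 x^{2} + 5}}{8} + C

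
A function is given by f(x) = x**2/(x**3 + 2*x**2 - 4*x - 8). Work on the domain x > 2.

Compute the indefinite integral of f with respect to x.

F(x) = (x*log(x - 2) + 3*x*log(x + 2) + 2*log(x - 2) + 6*log(x + 2) + 4)/(4*(x + 2)) + C

Factor the denominator ((x - 2)*(x + 2)**2) and decompose: f = 3/(4*(x + 2)) - 1/(x + 2)**2 + 1/(4*(x - 2)); each piece integrates to a log, atan, or power term.
Check: d/dx[(x*log(x - 2) + 3*x*log(x + 2) + 2*log(x - 2) + 6*log(x + 2) + 4)/(4*(x + 2))] = x**2/(x**3 + 2*x**2 - 4*x - 8) = f(x).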